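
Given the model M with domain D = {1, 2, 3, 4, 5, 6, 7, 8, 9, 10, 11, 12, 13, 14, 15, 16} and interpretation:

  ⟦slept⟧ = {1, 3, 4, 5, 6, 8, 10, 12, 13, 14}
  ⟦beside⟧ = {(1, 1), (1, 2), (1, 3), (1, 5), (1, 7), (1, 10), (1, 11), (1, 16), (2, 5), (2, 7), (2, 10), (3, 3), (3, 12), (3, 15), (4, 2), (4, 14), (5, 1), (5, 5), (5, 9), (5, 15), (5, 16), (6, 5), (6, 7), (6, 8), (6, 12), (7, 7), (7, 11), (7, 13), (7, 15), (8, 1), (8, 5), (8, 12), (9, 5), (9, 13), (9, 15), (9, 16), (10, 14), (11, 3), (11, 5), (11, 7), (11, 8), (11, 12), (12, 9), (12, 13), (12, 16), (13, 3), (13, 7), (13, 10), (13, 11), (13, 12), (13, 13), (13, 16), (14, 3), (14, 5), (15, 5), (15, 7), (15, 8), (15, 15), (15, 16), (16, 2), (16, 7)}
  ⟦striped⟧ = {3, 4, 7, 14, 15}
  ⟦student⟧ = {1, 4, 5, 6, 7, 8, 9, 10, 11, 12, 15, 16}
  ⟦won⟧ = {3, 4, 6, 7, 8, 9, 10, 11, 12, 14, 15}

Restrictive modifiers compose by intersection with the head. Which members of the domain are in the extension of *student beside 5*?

{1, 5, 6, 8, 9, 11, 15}

⟦beside 5⟧ = {x : ⟨x, 5⟩ ∈ ⟦beside⟧} = {1, 2, 5, 6, 8, 9, 11, 14, 15}
⟦student⟧ = {1, 4, 5, 6, 7, 8, 9, 10, 11, 12, 15, 16}
… ∩ ⟦beside 5⟧ = {1, 4, 5, 6, 7, 8, 9, 10, 11, 12, 15, 16} ∩ {1, 2, 5, 6, 8, 9, 11, 14, 15} = {1, 5, 6, 8, 9, 11, 15}
So ⟦student beside 5⟧ = {1, 5, 6, 8, 9, 11, 15}.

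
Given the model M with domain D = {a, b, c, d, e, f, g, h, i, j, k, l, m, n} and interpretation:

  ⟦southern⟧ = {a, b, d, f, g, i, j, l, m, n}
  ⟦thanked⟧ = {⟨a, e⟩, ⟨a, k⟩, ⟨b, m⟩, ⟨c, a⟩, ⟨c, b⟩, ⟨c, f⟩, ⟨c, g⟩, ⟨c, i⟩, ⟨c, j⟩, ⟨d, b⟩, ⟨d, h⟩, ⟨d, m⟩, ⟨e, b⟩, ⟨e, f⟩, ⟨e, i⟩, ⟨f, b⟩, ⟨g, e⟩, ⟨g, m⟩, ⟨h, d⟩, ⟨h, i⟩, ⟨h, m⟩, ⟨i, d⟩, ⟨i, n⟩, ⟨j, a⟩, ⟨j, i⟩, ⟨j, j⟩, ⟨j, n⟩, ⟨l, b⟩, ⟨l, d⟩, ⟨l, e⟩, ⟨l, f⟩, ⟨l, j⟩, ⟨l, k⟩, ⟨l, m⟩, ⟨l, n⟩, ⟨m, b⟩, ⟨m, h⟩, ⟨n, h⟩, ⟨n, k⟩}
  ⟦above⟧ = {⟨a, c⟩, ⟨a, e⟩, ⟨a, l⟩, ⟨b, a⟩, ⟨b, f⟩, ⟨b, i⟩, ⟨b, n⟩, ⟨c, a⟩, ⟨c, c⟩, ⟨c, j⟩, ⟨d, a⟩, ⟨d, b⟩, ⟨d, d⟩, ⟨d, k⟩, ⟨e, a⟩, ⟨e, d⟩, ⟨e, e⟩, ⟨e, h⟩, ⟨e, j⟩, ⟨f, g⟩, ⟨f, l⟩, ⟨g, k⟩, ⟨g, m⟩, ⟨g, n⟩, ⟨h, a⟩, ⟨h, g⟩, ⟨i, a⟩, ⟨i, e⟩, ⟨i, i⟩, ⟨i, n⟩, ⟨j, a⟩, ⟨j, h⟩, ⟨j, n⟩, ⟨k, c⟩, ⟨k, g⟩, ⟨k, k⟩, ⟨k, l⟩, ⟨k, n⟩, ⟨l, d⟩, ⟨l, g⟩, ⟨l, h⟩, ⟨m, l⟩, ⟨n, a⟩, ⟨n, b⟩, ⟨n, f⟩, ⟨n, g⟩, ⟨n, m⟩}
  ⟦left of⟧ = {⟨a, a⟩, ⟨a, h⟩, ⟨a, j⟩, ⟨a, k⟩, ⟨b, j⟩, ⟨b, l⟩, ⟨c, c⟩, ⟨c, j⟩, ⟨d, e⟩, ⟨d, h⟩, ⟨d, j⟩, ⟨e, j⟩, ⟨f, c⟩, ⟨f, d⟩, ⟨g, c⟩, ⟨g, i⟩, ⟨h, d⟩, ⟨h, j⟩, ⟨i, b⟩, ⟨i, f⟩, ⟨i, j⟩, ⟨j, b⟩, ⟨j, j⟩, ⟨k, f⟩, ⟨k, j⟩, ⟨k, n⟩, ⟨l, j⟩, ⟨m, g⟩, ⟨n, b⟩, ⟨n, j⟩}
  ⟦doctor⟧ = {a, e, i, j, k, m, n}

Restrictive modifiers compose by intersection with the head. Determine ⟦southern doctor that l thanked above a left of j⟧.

{j, n}

⟦that l thanked⟧ = {x : ⟨l, x⟩ ∈ ⟦thanked⟧} = {b, d, e, f, j, k, m, n}
⟦above a⟧ = {x : ⟨x, a⟩ ∈ ⟦above⟧} = {b, c, d, e, h, i, j, n}
⟦left of j⟧ = {x : ⟨x, j⟩ ∈ ⟦left of⟧} = {a, b, c, d, e, h, i, j, k, l, n}
⟦doctor⟧ = {a, e, i, j, k, m, n}
… ∩ ⟦that l thanked⟧ = {a, e, i, j, k, m, n} ∩ {b, d, e, f, j, k, m, n} = {e, j, k, m, n}
… ∩ ⟦above a⟧ = {e, j, k, m, n} ∩ {b, c, d, e, h, i, j, n} = {e, j, n}
… ∩ ⟦left of j⟧ = {e, j, n} ∩ {a, b, c, d, e, h, i, j, k, l, n} = {e, j, n}
… ∩ ⟦southern⟧ = {e, j, n} ∩ {a, b, d, f, g, i, j, l, m, n} = {j, n}
So ⟦southern doctor that l thanked above a left of j⟧ = {j, n}.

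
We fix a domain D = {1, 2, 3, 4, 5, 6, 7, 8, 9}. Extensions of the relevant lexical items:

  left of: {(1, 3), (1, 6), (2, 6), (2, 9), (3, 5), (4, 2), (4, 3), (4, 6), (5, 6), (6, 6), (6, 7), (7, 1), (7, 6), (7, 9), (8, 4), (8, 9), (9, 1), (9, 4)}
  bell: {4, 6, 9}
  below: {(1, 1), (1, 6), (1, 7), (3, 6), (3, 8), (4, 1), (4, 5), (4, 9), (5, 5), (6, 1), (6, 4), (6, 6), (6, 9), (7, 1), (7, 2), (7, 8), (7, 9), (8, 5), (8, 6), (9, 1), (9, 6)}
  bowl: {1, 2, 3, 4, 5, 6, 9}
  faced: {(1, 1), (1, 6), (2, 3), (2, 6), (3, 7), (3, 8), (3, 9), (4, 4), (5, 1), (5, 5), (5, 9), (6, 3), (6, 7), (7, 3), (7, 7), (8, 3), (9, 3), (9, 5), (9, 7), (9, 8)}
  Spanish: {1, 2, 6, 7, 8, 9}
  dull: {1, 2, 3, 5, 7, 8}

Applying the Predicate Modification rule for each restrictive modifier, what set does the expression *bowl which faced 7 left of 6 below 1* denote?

⟦which faced 7⟧ = {x : ⟨x, 7⟩ ∈ ⟦faced⟧} = {3, 6, 7, 9}
⟦left of 6⟧ = {x : ⟨x, 6⟩ ∈ ⟦left of⟧} = {1, 2, 4, 5, 6, 7}
⟦below 1⟧ = {x : ⟨x, 1⟩ ∈ ⟦below⟧} = {1, 4, 6, 7, 9}
⟦bowl⟧ = {1, 2, 3, 4, 5, 6, 9}
… ∩ ⟦which faced 7⟧ = {1, 2, 3, 4, 5, 6, 9} ∩ {3, 6, 7, 9} = {3, 6, 9}
… ∩ ⟦left of 6⟧ = {3, 6, 9} ∩ {1, 2, 4, 5, 6, 7} = {6}
… ∩ ⟦below 1⟧ = {6} ∩ {1, 4, 6, 7, 9} = {6}
So ⟦bowl which faced 7 left of 6 below 1⟧ = {6}.

{6}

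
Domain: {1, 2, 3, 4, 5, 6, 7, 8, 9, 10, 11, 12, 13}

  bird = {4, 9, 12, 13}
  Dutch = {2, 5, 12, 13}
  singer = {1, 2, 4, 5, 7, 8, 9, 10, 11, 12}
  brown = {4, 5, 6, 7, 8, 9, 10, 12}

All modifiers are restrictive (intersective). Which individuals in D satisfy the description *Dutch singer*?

{2, 5, 12}

⟦singer⟧ = {1, 2, 4, 5, 7, 8, 9, 10, 11, 12}
… ∩ ⟦Dutch⟧ = {1, 2, 4, 5, 7, 8, 9, 10, 11, 12} ∩ {2, 5, 12, 13} = {2, 5, 12}
So ⟦Dutch singer⟧ = {2, 5, 12}.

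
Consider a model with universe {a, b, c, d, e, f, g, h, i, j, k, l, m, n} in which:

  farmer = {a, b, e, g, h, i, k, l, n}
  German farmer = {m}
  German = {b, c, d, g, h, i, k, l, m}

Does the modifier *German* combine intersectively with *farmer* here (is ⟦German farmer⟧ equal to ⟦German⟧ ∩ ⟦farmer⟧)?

⟦German⟧ ∩ ⟦farmer⟧ = {b, c, d, g, h, i, k, l, m} ∩ {a, b, e, g, h, i, k, l, n} = {b, g, h, i, k, l}
Observed ⟦German farmer⟧ = {m}.
These differ, so the modifier is not intersective in this model.

no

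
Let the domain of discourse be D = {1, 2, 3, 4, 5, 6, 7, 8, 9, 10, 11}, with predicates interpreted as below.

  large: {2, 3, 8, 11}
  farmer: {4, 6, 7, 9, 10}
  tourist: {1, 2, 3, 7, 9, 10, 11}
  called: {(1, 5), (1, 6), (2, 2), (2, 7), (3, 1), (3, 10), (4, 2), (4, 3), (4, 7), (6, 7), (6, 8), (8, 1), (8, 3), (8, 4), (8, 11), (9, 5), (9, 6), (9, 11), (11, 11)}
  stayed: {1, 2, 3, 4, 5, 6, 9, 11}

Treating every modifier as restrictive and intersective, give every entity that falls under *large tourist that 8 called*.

⟦that 8 called⟧ = {x : ⟨8, x⟩ ∈ ⟦called⟧} = {1, 3, 4, 11}
⟦tourist⟧ = {1, 2, 3, 7, 9, 10, 11}
… ∩ ⟦that 8 called⟧ = {1, 2, 3, 7, 9, 10, 11} ∩ {1, 3, 4, 11} = {1, 3, 11}
… ∩ ⟦large⟧ = {1, 3, 11} ∩ {2, 3, 8, 11} = {3, 11}
So ⟦large tourist that 8 called⟧ = {3, 11}.

{3, 11}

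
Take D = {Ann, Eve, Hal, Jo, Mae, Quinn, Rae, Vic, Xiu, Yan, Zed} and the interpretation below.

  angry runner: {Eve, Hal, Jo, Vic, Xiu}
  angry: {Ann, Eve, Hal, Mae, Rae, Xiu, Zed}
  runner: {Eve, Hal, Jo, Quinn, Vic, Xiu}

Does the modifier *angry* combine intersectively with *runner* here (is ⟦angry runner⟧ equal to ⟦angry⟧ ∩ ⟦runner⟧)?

no

⟦angry⟧ ∩ ⟦runner⟧ = {Ann, Eve, Hal, Mae, Rae, Xiu, Zed} ∩ {Eve, Hal, Jo, Quinn, Vic, Xiu} = {Eve, Hal, Xiu}
Observed ⟦angry runner⟧ = {Eve, Hal, Jo, Vic, Xiu}.
These differ, so the modifier is not intersective in this model.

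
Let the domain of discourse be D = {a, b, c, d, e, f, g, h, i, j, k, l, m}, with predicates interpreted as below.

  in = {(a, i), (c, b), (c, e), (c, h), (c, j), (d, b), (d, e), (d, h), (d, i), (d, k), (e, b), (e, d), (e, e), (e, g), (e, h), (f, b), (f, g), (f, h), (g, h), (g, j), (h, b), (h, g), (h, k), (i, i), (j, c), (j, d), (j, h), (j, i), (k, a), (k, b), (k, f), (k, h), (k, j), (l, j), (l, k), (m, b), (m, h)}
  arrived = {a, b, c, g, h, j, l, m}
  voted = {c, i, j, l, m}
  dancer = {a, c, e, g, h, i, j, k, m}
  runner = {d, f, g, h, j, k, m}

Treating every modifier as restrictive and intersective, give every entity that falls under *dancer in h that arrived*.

{c, g, j, m}

⟦in h⟧ = {x : ⟨x, h⟩ ∈ ⟦in⟧} = {c, d, e, f, g, j, k, m}
⟦that arrived⟧ = ⟦arrived⟧ = {a, b, c, g, h, j, l, m}
⟦dancer⟧ = {a, c, e, g, h, i, j, k, m}
… ∩ ⟦in h⟧ = {a, c, e, g, h, i, j, k, m} ∩ {c, d, e, f, g, j, k, m} = {c, e, g, j, k, m}
… ∩ ⟦that arrived⟧ = {c, e, g, j, k, m} ∩ {a, b, c, g, h, j, l, m} = {c, g, j, m}
So ⟦dancer in h that arrived⟧ = {c, g, j, m}.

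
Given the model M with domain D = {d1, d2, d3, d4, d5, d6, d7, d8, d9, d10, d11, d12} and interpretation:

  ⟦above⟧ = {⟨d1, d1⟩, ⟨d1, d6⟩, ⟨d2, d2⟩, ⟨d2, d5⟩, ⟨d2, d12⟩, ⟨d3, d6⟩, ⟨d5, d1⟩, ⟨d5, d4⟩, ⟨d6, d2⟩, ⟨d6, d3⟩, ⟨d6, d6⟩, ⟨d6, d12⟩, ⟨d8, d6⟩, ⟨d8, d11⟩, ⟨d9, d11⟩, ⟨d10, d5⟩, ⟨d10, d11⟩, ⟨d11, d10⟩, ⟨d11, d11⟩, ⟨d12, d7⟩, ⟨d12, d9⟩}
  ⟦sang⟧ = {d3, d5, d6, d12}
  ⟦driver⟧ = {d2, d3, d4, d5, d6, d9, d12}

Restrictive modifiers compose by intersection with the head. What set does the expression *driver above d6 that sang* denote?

⟦above d6⟧ = {x : ⟨x, d6⟩ ∈ ⟦above⟧} = {d1, d3, d6, d8}
⟦that sang⟧ = ⟦sang⟧ = {d3, d5, d6, d12}
⟦driver⟧ = {d2, d3, d4, d5, d6, d9, d12}
… ∩ ⟦above d6⟧ = {d2, d3, d4, d5, d6, d9, d12} ∩ {d1, d3, d6, d8} = {d3, d6}
… ∩ ⟦that sang⟧ = {d3, d6} ∩ {d3, d5, d6, d12} = {d3, d6}
So ⟦driver above d6 that sang⟧ = {d3, d6}.

{d3, d6}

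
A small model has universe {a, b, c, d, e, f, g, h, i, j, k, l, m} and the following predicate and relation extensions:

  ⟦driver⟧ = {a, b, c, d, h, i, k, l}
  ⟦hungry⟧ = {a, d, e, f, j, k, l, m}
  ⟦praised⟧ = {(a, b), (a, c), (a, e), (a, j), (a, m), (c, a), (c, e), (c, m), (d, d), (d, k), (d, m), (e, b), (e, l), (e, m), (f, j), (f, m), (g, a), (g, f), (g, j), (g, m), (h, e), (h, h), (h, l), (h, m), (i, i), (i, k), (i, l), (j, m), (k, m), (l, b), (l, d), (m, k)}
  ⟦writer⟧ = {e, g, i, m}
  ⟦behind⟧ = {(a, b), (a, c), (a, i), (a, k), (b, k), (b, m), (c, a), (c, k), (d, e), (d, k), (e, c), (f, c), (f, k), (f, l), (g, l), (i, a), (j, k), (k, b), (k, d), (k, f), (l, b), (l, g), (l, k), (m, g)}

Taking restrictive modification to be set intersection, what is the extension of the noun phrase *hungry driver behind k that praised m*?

{a, d}

⟦behind k⟧ = {x : ⟨x, k⟩ ∈ ⟦behind⟧} = {a, b, c, d, f, j, l}
⟦that praised m⟧ = {x : ⟨x, m⟩ ∈ ⟦praised⟧} = {a, c, d, e, f, g, h, j, k}
⟦driver⟧ = {a, b, c, d, h, i, k, l}
… ∩ ⟦behind k⟧ = {a, b, c, d, h, i, k, l} ∩ {a, b, c, d, f, j, l} = {a, b, c, d, l}
… ∩ ⟦that praised m⟧ = {a, b, c, d, l} ∩ {a, c, d, e, f, g, h, j, k} = {a, c, d}
… ∩ ⟦hungry⟧ = {a, c, d} ∩ {a, d, e, f, j, k, l, m} = {a, d}
So ⟦hungry driver behind k that praised m⟧ = {a, d}.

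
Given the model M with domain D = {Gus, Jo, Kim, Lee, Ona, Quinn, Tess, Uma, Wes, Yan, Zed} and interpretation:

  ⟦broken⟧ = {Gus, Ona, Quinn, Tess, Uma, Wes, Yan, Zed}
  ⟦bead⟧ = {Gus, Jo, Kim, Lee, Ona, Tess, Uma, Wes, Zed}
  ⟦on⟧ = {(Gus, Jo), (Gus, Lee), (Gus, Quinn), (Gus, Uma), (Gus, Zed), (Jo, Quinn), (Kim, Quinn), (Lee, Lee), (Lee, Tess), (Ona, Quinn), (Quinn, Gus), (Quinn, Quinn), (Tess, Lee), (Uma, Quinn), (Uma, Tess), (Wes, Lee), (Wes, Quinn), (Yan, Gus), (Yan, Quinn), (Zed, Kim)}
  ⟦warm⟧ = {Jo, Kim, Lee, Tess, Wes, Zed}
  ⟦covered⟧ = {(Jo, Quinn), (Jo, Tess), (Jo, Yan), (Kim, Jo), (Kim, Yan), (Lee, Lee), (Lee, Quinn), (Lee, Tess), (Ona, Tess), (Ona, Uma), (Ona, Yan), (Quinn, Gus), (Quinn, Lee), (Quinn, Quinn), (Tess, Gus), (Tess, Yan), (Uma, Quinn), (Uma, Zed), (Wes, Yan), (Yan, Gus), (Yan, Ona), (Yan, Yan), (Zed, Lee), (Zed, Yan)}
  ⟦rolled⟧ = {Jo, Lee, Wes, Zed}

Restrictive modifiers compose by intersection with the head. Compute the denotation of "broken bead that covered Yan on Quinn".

⟦that covered Yan⟧ = {x : ⟨x, Yan⟩ ∈ ⟦covered⟧} = {Jo, Kim, Ona, Tess, Wes, Yan, Zed}
⟦on Quinn⟧ = {x : ⟨x, Quinn⟩ ∈ ⟦on⟧} = {Gus, Jo, Kim, Ona, Quinn, Uma, Wes, Yan}
⟦bead⟧ = {Gus, Jo, Kim, Lee, Ona, Tess, Uma, Wes, Zed}
… ∩ ⟦that covered Yan⟧ = {Gus, Jo, Kim, Lee, Ona, Tess, Uma, Wes, Zed} ∩ {Jo, Kim, Ona, Tess, Wes, Yan, Zed} = {Jo, Kim, Ona, Tess, Wes, Zed}
… ∩ ⟦on Quinn⟧ = {Jo, Kim, Ona, Tess, Wes, Zed} ∩ {Gus, Jo, Kim, Ona, Quinn, Uma, Wes, Yan} = {Jo, Kim, Ona, Wes}
… ∩ ⟦broken⟧ = {Jo, Kim, Ona, Wes} ∩ {Gus, Ona, Quinn, Tess, Uma, Wes, Yan, Zed} = {Ona, Wes}
So ⟦broken bead that covered Yan on Quinn⟧ = {Ona, Wes}.

{Ona, Wes}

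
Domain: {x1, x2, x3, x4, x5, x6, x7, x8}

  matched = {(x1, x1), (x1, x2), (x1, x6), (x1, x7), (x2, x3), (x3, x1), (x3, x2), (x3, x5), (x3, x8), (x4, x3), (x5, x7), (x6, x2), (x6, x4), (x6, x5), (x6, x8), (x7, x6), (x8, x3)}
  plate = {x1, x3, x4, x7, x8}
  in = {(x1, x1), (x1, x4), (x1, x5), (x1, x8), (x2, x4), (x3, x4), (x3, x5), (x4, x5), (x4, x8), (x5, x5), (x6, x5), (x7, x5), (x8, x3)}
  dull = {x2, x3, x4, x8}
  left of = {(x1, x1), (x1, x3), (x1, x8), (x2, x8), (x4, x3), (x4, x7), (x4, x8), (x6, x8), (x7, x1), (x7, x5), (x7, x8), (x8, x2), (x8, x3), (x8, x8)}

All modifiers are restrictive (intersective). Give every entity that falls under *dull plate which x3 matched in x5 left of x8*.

{ }

⟦which x3 matched⟧ = {x : ⟨x3, x⟩ ∈ ⟦matched⟧} = {x1, x2, x5, x8}
⟦in x5⟧ = {x : ⟨x, x5⟩ ∈ ⟦in⟧} = {x1, x3, x4, x5, x6, x7}
⟦left of x8⟧ = {x : ⟨x, x8⟩ ∈ ⟦left of⟧} = {x1, x2, x4, x6, x7, x8}
⟦plate⟧ = {x1, x3, x4, x7, x8}
… ∩ ⟦which x3 matched⟧ = {x1, x3, x4, x7, x8} ∩ {x1, x2, x5, x8} = {x1, x8}
… ∩ ⟦in x5⟧ = {x1, x8} ∩ {x1, x3, x4, x5, x6, x7} = {x1}
… ∩ ⟦left of x8⟧ = {x1} ∩ {x1, x2, x4, x6, x7, x8} = {x1}
… ∩ ⟦dull⟧ = {x1} ∩ {x2, x3, x4, x8} = ∅
So ⟦dull plate which x3 matched in x5 left of x8⟧ = { }.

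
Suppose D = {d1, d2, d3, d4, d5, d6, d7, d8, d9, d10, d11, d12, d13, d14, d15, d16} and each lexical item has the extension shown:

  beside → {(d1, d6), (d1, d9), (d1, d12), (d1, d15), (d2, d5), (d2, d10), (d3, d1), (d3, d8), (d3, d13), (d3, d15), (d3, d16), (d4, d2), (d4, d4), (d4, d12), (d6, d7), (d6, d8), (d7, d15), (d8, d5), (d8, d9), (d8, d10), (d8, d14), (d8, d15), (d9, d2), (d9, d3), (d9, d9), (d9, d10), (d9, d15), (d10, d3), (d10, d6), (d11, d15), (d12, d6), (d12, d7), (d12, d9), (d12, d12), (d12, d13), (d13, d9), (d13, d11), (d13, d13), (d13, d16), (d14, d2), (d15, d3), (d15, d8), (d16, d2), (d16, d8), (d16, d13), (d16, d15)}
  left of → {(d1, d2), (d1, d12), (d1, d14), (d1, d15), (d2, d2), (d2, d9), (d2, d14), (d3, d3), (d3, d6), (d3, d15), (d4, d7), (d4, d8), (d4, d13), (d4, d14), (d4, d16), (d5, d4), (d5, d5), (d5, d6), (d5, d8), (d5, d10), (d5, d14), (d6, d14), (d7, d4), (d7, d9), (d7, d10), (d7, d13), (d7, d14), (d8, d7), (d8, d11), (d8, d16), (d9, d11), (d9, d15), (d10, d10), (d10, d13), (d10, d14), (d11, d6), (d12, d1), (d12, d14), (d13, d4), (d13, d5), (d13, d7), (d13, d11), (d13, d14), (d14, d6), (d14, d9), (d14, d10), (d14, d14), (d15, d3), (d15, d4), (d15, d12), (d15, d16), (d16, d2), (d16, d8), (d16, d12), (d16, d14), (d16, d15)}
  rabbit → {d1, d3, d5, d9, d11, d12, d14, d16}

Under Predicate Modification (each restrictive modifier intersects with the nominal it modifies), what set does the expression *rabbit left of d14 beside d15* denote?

{d1, d16}

⟦left of d14⟧ = {x : ⟨x, d14⟩ ∈ ⟦left of⟧} = {d1, d2, d4, d5, d6, d7, d10, d12, d13, d14, d16}
⟦beside d15⟧ = {x : ⟨x, d15⟩ ∈ ⟦beside⟧} = {d1, d3, d7, d8, d9, d11, d16}
⟦rabbit⟧ = {d1, d3, d5, d9, d11, d12, d14, d16}
… ∩ ⟦left of d14⟧ = {d1, d3, d5, d9, d11, d12, d14, d16} ∩ {d1, d2, d4, d5, d6, d7, d10, d12, d13, d14, d16} = {d1, d5, d12, d14, d16}
… ∩ ⟦beside d15⟧ = {d1, d5, d12, d14, d16} ∩ {d1, d3, d7, d8, d9, d11, d16} = {d1, d16}
So ⟦rabbit left of d14 beside d15⟧ = {d1, d16}.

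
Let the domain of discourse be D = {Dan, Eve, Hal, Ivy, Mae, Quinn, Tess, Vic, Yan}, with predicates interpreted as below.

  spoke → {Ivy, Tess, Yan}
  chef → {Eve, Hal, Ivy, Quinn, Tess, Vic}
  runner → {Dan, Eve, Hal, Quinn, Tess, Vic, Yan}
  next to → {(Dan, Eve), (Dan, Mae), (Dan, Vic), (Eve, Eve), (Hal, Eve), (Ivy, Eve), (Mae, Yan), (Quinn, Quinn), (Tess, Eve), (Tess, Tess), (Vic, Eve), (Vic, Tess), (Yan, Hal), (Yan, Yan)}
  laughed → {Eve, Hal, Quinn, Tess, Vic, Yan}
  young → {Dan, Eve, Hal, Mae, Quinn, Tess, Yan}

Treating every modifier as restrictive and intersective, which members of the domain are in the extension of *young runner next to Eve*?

⟦next to Eve⟧ = {x : ⟨x, Eve⟩ ∈ ⟦next to⟧} = {Dan, Eve, Hal, Ivy, Tess, Vic}
⟦runner⟧ = {Dan, Eve, Hal, Quinn, Tess, Vic, Yan}
… ∩ ⟦next to Eve⟧ = {Dan, Eve, Hal, Quinn, Tess, Vic, Yan} ∩ {Dan, Eve, Hal, Ivy, Tess, Vic} = {Dan, Eve, Hal, Tess, Vic}
… ∩ ⟦young⟧ = {Dan, Eve, Hal, Tess, Vic} ∩ {Dan, Eve, Hal, Mae, Quinn, Tess, Yan} = {Dan, Eve, Hal, Tess}
So ⟦young runner next to Eve⟧ = {Dan, Eve, Hal, Tess}.

{Dan, Eve, Hal, Tess}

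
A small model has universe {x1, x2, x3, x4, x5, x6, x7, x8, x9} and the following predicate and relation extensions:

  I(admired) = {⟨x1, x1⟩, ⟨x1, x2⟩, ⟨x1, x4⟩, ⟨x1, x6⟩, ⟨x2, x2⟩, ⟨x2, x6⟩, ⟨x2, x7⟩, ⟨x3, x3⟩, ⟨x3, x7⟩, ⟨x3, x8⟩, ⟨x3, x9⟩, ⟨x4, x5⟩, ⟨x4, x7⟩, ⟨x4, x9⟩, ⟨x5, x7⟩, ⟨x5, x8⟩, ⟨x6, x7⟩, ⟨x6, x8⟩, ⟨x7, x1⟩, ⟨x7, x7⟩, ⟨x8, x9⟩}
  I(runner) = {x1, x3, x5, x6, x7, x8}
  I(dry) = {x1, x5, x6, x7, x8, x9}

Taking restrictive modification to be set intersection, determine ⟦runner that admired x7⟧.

{x3, x5, x6, x7}

⟦that admired x7⟧ = {x : ⟨x, x7⟩ ∈ ⟦admired⟧} = {x2, x3, x4, x5, x6, x7}
⟦runner⟧ = {x1, x3, x5, x6, x7, x8}
… ∩ ⟦that admired x7⟧ = {x1, x3, x5, x6, x7, x8} ∩ {x2, x3, x4, x5, x6, x7} = {x3, x5, x6, x7}
So ⟦runner that admired x7⟧ = {x3, x5, x6, x7}.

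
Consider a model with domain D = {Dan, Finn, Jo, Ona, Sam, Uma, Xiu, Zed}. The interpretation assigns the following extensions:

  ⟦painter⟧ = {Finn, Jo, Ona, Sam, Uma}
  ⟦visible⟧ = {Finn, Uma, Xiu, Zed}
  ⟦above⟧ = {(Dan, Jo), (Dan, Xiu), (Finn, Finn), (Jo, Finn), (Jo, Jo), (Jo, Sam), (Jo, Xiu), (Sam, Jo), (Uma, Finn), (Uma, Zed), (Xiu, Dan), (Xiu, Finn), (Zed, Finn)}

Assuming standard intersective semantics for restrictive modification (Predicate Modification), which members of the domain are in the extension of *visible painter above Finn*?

⟦above Finn⟧ = {x : ⟨x, Finn⟩ ∈ ⟦above⟧} = {Finn, Jo, Uma, Xiu, Zed}
⟦painter⟧ = {Finn, Jo, Ona, Sam, Uma}
… ∩ ⟦above Finn⟧ = {Finn, Jo, Ona, Sam, Uma} ∩ {Finn, Jo, Uma, Xiu, Zed} = {Finn, Jo, Uma}
… ∩ ⟦visible⟧ = {Finn, Jo, Uma} ∩ {Finn, Uma, Xiu, Zed} = {Finn, Uma}
So ⟦visible painter above Finn⟧ = {Finn, Uma}.

{Finn, Uma}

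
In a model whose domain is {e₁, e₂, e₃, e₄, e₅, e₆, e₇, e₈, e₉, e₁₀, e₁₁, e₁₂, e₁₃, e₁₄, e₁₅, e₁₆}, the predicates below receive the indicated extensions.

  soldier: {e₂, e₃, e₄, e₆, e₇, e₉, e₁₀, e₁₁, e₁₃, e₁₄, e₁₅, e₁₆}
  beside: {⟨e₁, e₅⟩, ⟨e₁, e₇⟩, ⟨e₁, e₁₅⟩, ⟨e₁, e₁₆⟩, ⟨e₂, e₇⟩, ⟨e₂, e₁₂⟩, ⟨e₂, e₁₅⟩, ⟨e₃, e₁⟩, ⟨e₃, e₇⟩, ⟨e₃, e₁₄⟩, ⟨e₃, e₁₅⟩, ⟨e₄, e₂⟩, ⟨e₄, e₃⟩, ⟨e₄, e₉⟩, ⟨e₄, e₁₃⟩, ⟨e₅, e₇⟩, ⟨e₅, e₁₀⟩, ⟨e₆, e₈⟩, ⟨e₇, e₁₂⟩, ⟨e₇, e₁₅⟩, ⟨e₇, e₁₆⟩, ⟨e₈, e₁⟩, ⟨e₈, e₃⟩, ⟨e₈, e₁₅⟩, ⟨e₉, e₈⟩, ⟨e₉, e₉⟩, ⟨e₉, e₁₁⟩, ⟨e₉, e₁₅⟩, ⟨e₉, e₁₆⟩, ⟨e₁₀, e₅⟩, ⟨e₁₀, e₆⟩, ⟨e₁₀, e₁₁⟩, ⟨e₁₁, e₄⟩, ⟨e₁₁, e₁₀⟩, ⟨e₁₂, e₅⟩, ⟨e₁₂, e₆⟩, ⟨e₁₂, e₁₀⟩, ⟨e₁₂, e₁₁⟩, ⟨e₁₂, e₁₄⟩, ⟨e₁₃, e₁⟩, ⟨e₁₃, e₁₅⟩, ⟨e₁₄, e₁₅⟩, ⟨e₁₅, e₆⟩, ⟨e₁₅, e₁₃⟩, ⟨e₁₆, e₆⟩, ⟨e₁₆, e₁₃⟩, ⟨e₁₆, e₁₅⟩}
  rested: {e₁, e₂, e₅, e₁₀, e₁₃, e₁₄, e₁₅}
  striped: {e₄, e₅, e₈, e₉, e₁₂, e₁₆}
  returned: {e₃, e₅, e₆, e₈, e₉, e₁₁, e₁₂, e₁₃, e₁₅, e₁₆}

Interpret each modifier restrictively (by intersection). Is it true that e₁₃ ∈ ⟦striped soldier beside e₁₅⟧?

⟦beside e₁₅⟧ = {x : ⟨x, e₁₅⟩ ∈ ⟦beside⟧} = {e₁, e₂, e₃, e₇, e₈, e₉, e₁₃, e₁₄, e₁₆}
⟦soldier⟧ = {e₂, e₃, e₄, e₆, e₇, e₉, e₁₀, e₁₁, e₁₃, e₁₄, e₁₅, e₁₆}
… ∩ ⟦beside e₁₅⟧ = {e₂, e₃, e₄, e₆, e₇, e₉, e₁₀, e₁₁, e₁₃, e₁₄, e₁₅, e₁₆} ∩ {e₁, e₂, e₃, e₇, e₈, e₉, e₁₃, e₁₄, e₁₆} = {e₂, e₃, e₇, e₉, e₁₃, e₁₄, e₁₆}
… ∩ ⟦striped⟧ = {e₂, e₃, e₇, e₉, e₁₃, e₁₄, e₁₆} ∩ {e₄, e₅, e₈, e₉, e₁₂, e₁₆} = {e₉, e₁₆}
⟦striped soldier beside e₁₅⟧ = {e₉, e₁₆}; e₁₃ ∉ this set.

no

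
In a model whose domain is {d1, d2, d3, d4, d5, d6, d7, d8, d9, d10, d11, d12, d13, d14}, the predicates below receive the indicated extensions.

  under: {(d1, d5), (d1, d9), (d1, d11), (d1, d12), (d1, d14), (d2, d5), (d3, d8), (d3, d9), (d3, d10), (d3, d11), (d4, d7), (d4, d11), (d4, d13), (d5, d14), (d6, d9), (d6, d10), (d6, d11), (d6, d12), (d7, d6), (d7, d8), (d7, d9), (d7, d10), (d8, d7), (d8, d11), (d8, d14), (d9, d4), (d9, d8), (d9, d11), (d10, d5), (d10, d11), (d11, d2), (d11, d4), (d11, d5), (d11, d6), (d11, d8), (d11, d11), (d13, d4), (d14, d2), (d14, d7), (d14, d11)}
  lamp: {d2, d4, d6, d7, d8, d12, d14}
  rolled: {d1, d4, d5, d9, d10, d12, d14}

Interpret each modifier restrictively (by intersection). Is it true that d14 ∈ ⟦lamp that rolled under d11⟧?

yes

⟦that rolled⟧ = ⟦rolled⟧ = {d1, d4, d5, d9, d10, d12, d14}
⟦under d11⟧ = {x : ⟨x, d11⟩ ∈ ⟦under⟧} = {d1, d3, d4, d6, d8, d9, d10, d11, d14}
⟦lamp⟧ = {d2, d4, d6, d7, d8, d12, d14}
… ∩ ⟦that rolled⟧ = {d2, d4, d6, d7, d8, d12, d14} ∩ {d1, d4, d5, d9, d10, d12, d14} = {d4, d12, d14}
… ∩ ⟦under d11⟧ = {d4, d12, d14} ∩ {d1, d3, d4, d6, d8, d9, d10, d11, d14} = {d4, d14}
⟦lamp that rolled under d11⟧ = {d4, d14}; d14 ∈ this set.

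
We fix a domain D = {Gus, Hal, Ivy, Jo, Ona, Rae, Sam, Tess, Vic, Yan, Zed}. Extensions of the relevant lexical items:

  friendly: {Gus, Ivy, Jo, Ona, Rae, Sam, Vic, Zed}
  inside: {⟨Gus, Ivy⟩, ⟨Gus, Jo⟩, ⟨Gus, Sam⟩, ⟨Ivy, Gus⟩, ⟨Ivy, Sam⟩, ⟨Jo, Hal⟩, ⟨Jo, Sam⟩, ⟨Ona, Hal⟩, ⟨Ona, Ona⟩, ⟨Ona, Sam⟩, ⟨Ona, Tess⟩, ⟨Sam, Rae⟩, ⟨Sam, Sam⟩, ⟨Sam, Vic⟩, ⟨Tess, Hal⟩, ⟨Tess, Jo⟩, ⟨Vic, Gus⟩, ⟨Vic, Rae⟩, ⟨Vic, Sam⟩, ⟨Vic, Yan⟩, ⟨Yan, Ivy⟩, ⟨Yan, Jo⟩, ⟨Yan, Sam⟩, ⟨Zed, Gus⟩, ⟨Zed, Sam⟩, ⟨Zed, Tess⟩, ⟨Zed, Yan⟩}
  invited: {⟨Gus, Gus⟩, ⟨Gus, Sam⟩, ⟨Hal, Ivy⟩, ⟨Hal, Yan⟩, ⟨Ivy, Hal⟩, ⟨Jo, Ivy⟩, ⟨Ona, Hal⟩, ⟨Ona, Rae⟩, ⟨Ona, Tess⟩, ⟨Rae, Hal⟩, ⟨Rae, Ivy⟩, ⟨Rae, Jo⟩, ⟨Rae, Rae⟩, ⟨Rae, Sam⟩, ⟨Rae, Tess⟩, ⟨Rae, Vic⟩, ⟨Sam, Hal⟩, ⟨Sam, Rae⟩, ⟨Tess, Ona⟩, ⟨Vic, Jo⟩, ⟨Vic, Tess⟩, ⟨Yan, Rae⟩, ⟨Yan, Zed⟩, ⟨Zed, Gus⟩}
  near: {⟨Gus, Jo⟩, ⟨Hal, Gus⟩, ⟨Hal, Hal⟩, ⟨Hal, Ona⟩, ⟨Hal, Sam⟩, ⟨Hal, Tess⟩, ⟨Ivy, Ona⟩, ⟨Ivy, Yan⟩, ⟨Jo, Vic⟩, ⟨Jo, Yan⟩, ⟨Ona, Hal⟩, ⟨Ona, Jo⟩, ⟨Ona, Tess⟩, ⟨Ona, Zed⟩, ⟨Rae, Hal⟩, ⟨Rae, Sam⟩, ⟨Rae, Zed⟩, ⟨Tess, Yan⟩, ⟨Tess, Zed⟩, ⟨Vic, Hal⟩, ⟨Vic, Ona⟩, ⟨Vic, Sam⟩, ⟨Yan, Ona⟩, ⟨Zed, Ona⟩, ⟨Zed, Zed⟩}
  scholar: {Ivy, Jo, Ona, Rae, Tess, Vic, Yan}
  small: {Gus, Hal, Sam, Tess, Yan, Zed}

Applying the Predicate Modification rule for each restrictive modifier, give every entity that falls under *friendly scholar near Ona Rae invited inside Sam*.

⟦near Ona⟧ = {x : ⟨x, Ona⟩ ∈ ⟦near⟧} = {Hal, Ivy, Vic, Yan, Zed}
⟦Rae invited⟧ = {x : ⟨Rae, x⟩ ∈ ⟦invited⟧} = {Hal, Ivy, Jo, Rae, Sam, Tess, Vic}
⟦inside Sam⟧ = {x : ⟨x, Sam⟩ ∈ ⟦inside⟧} = {Gus, Ivy, Jo, Ona, Sam, Vic, Yan, Zed}
⟦scholar⟧ = {Ivy, Jo, Ona, Rae, Tess, Vic, Yan}
… ∩ ⟦near Ona⟧ = {Ivy, Jo, Ona, Rae, Tess, Vic, Yan} ∩ {Hal, Ivy, Vic, Yan, Zed} = {Ivy, Vic, Yan}
… ∩ ⟦Rae invited⟧ = {Ivy, Vic, Yan} ∩ {Hal, Ivy, Jo, Rae, Sam, Tess, Vic} = {Ivy, Vic}
… ∩ ⟦inside Sam⟧ = {Ivy, Vic} ∩ {Gus, Ivy, Jo, Ona, Sam, Vic, Yan, Zed} = {Ivy, Vic}
… ∩ ⟦friendly⟧ = {Ivy, Vic} ∩ {Gus, Ivy, Jo, Ona, Rae, Sam, Vic, Zed} = {Ivy, Vic}
So ⟦friendly scholar near Ona Rae invited inside Sam⟧ = {Ivy, Vic}.

{Ivy, Vic}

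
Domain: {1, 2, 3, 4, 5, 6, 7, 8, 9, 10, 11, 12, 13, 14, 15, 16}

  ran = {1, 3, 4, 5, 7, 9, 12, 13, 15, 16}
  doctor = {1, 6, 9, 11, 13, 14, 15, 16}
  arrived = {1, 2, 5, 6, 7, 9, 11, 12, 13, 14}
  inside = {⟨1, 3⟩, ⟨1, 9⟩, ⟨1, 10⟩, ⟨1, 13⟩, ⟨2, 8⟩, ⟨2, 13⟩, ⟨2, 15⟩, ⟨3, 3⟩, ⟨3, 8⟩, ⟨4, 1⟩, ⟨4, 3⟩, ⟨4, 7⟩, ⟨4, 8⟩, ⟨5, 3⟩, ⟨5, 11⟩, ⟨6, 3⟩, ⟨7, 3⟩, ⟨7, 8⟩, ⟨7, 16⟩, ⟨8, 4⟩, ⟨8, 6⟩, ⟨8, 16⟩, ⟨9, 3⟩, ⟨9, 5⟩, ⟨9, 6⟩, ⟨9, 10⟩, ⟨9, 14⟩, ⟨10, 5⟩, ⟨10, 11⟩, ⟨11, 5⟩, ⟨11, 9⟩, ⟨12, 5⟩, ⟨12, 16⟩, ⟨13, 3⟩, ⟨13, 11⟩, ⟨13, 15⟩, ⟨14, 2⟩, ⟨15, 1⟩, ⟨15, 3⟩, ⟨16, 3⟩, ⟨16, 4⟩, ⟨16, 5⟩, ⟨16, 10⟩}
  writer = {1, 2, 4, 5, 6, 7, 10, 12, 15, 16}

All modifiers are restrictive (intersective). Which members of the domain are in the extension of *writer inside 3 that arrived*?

{1, 5, 6, 7}

⟦inside 3⟧ = {x : ⟨x, 3⟩ ∈ ⟦inside⟧} = {1, 3, 4, 5, 6, 7, 9, 13, 15, 16}
⟦that arrived⟧ = ⟦arrived⟧ = {1, 2, 5, 6, 7, 9, 11, 12, 13, 14}
⟦writer⟧ = {1, 2, 4, 5, 6, 7, 10, 12, 15, 16}
… ∩ ⟦inside 3⟧ = {1, 2, 4, 5, 6, 7, 10, 12, 15, 16} ∩ {1, 3, 4, 5, 6, 7, 9, 13, 15, 16} = {1, 4, 5, 6, 7, 15, 16}
… ∩ ⟦that arrived⟧ = {1, 4, 5, 6, 7, 15, 16} ∩ {1, 2, 5, 6, 7, 9, 11, 12, 13, 14} = {1, 5, 6, 7}
So ⟦writer inside 3 that arrived⟧ = {1, 5, 6, 7}.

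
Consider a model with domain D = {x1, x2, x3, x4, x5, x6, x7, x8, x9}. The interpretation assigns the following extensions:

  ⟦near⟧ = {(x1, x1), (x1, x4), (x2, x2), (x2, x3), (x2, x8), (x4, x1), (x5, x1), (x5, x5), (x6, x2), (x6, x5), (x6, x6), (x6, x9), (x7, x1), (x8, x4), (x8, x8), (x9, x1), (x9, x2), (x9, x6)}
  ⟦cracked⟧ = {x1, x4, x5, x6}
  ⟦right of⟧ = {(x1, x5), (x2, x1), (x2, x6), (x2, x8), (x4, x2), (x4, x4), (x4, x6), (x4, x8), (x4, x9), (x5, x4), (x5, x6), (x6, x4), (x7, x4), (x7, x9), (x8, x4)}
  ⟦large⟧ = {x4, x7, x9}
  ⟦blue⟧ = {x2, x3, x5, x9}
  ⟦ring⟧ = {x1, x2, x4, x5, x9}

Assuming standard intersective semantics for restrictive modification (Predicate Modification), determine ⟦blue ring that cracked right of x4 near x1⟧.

⟦that cracked⟧ = ⟦cracked⟧ = {x1, x4, x5, x6}
⟦right of x4⟧ = {x : ⟨x, x4⟩ ∈ ⟦right of⟧} = {x4, x5, x6, x7, x8}
⟦near x1⟧ = {x : ⟨x, x1⟩ ∈ ⟦near⟧} = {x1, x4, x5, x7, x9}
⟦ring⟧ = {x1, x2, x4, x5, x9}
… ∩ ⟦that cracked⟧ = {x1, x2, x4, x5, x9} ∩ {x1, x4, x5, x6} = {x1, x4, x5}
… ∩ ⟦right of x4⟧ = {x1, x4, x5} ∩ {x4, x5, x6, x7, x8} = {x4, x5}
… ∩ ⟦near x1⟧ = {x4, x5} ∩ {x1, x4, x5, x7, x9} = {x4, x5}
… ∩ ⟦blue⟧ = {x4, x5} ∩ {x2, x3, x5, x9} = {x5}
So ⟦blue ring that cracked right of x4 near x1⟧ = {x5}.

{x5}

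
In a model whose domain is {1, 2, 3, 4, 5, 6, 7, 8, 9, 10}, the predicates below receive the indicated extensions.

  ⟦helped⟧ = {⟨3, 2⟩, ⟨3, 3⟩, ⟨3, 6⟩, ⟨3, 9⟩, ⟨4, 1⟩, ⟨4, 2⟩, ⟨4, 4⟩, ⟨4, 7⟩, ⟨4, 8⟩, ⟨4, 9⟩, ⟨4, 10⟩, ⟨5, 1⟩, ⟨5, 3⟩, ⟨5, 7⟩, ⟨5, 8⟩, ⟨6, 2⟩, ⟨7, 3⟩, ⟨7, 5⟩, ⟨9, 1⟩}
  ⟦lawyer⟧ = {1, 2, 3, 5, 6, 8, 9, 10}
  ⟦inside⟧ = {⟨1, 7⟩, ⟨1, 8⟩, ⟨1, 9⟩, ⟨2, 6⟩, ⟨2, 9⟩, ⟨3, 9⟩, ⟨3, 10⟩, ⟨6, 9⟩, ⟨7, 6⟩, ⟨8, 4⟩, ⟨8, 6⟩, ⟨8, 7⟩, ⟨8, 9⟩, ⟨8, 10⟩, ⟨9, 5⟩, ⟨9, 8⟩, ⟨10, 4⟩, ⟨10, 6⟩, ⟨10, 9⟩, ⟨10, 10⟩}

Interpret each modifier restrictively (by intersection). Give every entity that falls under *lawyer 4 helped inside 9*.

⟦4 helped⟧ = {x : ⟨4, x⟩ ∈ ⟦helped⟧} = {1, 2, 4, 7, 8, 9, 10}
⟦inside 9⟧ = {x : ⟨x, 9⟩ ∈ ⟦inside⟧} = {1, 2, 3, 6, 8, 10}
⟦lawyer⟧ = {1, 2, 3, 5, 6, 8, 9, 10}
… ∩ ⟦4 helped⟧ = {1, 2, 3, 5, 6, 8, 9, 10} ∩ {1, 2, 4, 7, 8, 9, 10} = {1, 2, 8, 9, 10}
… ∩ ⟦inside 9⟧ = {1, 2, 8, 9, 10} ∩ {1, 2, 3, 6, 8, 10} = {1, 2, 8, 10}
So ⟦lawyer 4 helped inside 9⟧ = {1, 2, 8, 10}.

{1, 2, 8, 10}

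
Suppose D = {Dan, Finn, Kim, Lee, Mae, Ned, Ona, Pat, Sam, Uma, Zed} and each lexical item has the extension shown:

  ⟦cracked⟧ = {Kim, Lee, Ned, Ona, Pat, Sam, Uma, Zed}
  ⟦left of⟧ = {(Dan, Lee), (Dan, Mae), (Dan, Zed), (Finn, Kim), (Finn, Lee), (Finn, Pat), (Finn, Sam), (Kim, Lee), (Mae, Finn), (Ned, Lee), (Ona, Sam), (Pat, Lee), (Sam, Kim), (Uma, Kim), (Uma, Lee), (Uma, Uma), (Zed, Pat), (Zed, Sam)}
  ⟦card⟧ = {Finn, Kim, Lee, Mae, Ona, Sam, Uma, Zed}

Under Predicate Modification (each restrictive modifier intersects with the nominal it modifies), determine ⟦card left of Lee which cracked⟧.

{Kim, Uma}

⟦left of Lee⟧ = {x : ⟨x, Lee⟩ ∈ ⟦left of⟧} = {Dan, Finn, Kim, Ned, Pat, Uma}
⟦which cracked⟧ = ⟦cracked⟧ = {Kim, Lee, Ned, Ona, Pat, Sam, Uma, Zed}
⟦card⟧ = {Finn, Kim, Lee, Mae, Ona, Sam, Uma, Zed}
… ∩ ⟦left of Lee⟧ = {Finn, Kim, Lee, Mae, Ona, Sam, Uma, Zed} ∩ {Dan, Finn, Kim, Ned, Pat, Uma} = {Finn, Kim, Uma}
… ∩ ⟦which cracked⟧ = {Finn, Kim, Uma} ∩ {Kim, Lee, Ned, Ona, Pat, Sam, Uma, Zed} = {Kim, Uma}
So ⟦card left of Lee which cracked⟧ = {Kim, Uma}.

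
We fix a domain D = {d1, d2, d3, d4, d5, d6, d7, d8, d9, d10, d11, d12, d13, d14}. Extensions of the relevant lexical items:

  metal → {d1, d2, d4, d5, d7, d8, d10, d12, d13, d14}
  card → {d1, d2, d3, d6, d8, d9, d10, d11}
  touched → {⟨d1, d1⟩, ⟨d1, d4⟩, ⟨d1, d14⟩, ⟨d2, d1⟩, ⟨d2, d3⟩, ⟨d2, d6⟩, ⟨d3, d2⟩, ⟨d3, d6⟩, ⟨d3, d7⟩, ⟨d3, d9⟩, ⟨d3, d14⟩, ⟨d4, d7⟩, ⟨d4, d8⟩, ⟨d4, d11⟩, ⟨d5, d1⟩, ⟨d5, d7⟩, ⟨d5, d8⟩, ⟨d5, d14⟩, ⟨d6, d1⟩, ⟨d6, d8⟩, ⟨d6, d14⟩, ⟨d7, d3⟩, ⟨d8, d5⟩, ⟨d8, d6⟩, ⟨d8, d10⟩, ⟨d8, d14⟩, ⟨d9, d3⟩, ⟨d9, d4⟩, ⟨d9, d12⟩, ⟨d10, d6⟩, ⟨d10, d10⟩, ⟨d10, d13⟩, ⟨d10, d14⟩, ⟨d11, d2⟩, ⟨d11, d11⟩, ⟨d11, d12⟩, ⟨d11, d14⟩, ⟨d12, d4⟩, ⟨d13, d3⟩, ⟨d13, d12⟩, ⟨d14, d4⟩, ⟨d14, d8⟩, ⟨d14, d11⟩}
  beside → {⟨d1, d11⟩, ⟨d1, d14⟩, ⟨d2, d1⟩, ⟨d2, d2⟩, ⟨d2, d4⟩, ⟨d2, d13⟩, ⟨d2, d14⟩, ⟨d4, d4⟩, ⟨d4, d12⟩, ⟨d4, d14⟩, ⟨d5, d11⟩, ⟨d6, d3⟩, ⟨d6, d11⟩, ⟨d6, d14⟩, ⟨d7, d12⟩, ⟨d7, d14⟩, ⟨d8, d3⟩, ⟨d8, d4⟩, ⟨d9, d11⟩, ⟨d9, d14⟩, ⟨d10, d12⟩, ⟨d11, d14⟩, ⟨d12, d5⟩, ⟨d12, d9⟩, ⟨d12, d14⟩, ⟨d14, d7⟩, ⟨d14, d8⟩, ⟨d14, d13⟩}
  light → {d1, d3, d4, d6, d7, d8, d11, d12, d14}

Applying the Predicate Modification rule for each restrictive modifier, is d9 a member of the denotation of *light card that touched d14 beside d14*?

⟦that touched d14⟧ = {x : ⟨x, d14⟩ ∈ ⟦touched⟧} = {d1, d3, d5, d6, d8, d10, d11}
⟦beside d14⟧ = {x : ⟨x, d14⟩ ∈ ⟦beside⟧} = {d1, d2, d4, d6, d7, d9, d11, d12}
⟦card⟧ = {d1, d2, d3, d6, d8, d9, d10, d11}
… ∩ ⟦that touched d14⟧ = {d1, d2, d3, d6, d8, d9, d10, d11} ∩ {d1, d3, d5, d6, d8, d10, d11} = {d1, d3, d6, d8, d10, d11}
… ∩ ⟦beside d14⟧ = {d1, d3, d6, d8, d10, d11} ∩ {d1, d2, d4, d6, d7, d9, d11, d12} = {d1, d6, d11}
… ∩ ⟦light⟧ = {d1, d6, d11} ∩ {d1, d3, d4, d6, d7, d8, d11, d12, d14} = {d1, d6, d11}
⟦light card that touched d14 beside d14⟧ = {d1, d6, d11}; d9 ∉ this set.

no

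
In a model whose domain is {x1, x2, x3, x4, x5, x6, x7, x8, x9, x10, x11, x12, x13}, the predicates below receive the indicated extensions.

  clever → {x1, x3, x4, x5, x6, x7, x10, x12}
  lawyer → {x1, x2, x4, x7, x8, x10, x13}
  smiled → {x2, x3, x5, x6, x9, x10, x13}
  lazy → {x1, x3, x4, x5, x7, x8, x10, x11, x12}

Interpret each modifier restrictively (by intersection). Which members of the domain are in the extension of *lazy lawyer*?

⟦lawyer⟧ = {x1, x2, x4, x7, x8, x10, x13}
… ∩ ⟦lazy⟧ = {x1, x2, x4, x7, x8, x10, x13} ∩ {x1, x3, x4, x5, x7, x8, x10, x11, x12} = {x1, x4, x7, x8, x10}
So ⟦lazy lawyer⟧ = {x1, x4, x7, x8, x10}.

{x1, x4, x7, x8, x10}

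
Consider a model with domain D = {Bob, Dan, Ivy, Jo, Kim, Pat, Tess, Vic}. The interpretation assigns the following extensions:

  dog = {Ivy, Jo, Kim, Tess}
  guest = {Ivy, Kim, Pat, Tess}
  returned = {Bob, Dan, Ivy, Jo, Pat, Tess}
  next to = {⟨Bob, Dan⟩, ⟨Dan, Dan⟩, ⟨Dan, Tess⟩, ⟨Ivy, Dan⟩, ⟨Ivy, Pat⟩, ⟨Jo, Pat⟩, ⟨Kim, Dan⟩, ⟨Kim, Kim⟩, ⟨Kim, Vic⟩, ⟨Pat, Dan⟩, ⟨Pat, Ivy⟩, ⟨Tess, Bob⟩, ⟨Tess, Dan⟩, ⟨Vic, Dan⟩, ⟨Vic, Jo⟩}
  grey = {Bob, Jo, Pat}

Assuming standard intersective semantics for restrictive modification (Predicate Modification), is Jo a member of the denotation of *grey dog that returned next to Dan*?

no

⟦that returned⟧ = ⟦returned⟧ = {Bob, Dan, Ivy, Jo, Pat, Tess}
⟦next to Dan⟧ = {x : ⟨x, Dan⟩ ∈ ⟦next to⟧} = {Bob, Dan, Ivy, Kim, Pat, Tess, Vic}
⟦dog⟧ = {Ivy, Jo, Kim, Tess}
… ∩ ⟦that returned⟧ = {Ivy, Jo, Kim, Tess} ∩ {Bob, Dan, Ivy, Jo, Pat, Tess} = {Ivy, Jo, Tess}
… ∩ ⟦next to Dan⟧ = {Ivy, Jo, Tess} ∩ {Bob, Dan, Ivy, Kim, Pat, Tess, Vic} = {Ivy, Tess}
… ∩ ⟦grey⟧ = {Ivy, Tess} ∩ {Bob, Jo, Pat} = ∅
⟦grey dog that returned next to Dan⟧ = ∅; Jo ∉ this set.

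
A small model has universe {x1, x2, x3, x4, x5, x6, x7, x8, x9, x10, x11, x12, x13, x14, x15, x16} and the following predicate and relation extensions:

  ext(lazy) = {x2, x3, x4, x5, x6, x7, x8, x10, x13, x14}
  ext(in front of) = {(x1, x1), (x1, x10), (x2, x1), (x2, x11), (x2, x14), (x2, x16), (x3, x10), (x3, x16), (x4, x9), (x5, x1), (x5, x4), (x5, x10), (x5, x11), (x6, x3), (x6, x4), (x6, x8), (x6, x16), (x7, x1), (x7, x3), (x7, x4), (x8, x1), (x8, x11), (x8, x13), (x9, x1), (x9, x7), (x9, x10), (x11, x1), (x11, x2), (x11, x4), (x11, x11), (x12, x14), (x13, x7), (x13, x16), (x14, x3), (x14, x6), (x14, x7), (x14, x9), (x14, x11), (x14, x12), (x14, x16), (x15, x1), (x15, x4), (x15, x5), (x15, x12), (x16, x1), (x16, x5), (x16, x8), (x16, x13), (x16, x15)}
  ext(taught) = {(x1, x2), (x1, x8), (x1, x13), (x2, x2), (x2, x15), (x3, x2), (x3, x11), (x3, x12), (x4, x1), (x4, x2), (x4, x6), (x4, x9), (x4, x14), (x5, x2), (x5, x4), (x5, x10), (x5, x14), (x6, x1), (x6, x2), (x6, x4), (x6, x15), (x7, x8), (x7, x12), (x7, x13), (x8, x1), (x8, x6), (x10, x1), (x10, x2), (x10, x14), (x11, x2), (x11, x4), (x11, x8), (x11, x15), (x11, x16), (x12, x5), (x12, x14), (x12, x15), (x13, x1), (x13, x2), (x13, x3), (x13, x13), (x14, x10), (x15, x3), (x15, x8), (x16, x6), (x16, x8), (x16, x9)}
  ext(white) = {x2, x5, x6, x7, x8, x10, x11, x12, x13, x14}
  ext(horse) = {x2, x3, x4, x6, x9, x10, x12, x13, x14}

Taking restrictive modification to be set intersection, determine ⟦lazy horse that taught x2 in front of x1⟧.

⟦that taught x2⟧ = {x : ⟨x, x2⟩ ∈ ⟦taught⟧} = {x1, x2, x3, x4, x5, x6, x10, x11, x13}
⟦in front of x1⟧ = {x : ⟨x, x1⟩ ∈ ⟦in front of⟧} = {x1, x2, x5, x7, x8, x9, x11, x15, x16}
⟦horse⟧ = {x2, x3, x4, x6, x9, x10, x12, x13, x14}
… ∩ ⟦that taught x2⟧ = {x2, x3, x4, x6, x9, x10, x12, x13, x14} ∩ {x1, x2, x3, x4, x5, x6, x10, x11, x13} = {x2, x3, x4, x6, x10, x13}
… ∩ ⟦in front of x1⟧ = {x2, x3, x4, x6, x10, x13} ∩ {x1, x2, x5, x7, x8, x9, x11, x15, x16} = {x2}
… ∩ ⟦lazy⟧ = {x2} ∩ {x2, x3, x4, x5, x6, x7, x8, x10, x13, x14} = {x2}
So ⟦lazy horse that taught x2 in front of x1⟧ = {x2}.

{x2}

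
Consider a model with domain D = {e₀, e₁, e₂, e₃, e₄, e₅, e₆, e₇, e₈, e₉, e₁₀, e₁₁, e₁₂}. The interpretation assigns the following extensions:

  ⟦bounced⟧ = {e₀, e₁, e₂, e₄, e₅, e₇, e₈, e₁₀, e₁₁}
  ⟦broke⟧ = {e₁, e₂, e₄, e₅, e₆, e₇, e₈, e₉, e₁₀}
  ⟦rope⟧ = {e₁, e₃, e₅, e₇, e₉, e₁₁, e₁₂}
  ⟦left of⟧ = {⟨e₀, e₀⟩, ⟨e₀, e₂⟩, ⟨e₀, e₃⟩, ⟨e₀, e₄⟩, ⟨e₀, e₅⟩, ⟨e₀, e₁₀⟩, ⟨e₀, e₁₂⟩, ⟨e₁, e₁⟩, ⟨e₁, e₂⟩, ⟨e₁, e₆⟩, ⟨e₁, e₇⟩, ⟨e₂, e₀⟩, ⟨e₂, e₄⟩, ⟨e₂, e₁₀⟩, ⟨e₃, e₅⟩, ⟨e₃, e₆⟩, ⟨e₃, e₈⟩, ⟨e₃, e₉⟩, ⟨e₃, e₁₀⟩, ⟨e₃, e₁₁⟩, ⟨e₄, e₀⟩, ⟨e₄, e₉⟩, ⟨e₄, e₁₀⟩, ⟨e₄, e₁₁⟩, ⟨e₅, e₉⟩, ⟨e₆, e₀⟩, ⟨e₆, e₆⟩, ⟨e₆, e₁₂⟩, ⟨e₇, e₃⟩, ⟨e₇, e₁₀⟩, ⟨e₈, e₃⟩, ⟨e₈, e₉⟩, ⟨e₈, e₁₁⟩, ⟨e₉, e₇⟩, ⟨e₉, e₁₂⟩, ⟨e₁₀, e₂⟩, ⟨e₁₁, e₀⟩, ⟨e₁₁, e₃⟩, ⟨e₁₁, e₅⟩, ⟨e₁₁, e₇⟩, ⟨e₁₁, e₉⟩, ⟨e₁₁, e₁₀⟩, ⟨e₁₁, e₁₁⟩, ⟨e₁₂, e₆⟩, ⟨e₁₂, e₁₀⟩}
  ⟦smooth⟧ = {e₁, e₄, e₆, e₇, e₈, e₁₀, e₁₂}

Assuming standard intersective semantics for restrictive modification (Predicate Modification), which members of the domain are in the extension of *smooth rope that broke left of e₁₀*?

⟦that broke⟧ = ⟦broke⟧ = {e₁, e₂, e₄, e₅, e₆, e₇, e₈, e₉, e₁₀}
⟦left of e₁₀⟧ = {x : ⟨x, e₁₀⟩ ∈ ⟦left of⟧} = {e₀, e₂, e₃, e₄, e₇, e₁₁, e₁₂}
⟦rope⟧ = {e₁, e₃, e₅, e₇, e₉, e₁₁, e₁₂}
… ∩ ⟦that broke⟧ = {e₁, e₃, e₅, e₇, e₉, e₁₁, e₁₂} ∩ {e₁, e₂, e₄, e₅, e₆, e₇, e₈, e₉, e₁₀} = {e₁, e₅, e₇, e₉}
… ∩ ⟦left of e₁₀⟧ = {e₁, e₅, e₇, e₉} ∩ {e₀, e₂, e₃, e₄, e₇, e₁₁, e₁₂} = {e₇}
… ∩ ⟦smooth⟧ = {e₇} ∩ {e₁, e₄, e₆, e₇, e₈, e₁₀, e₁₂} = {e₇}
So ⟦smooth rope that broke left of e₁₀⟧ = {e₇}.

{e₇}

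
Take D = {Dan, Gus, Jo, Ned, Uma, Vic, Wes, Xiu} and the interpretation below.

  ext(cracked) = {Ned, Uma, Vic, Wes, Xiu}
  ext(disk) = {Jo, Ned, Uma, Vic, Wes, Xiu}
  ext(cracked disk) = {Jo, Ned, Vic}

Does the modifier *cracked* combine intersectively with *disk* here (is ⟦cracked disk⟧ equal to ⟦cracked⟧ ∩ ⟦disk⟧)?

no

⟦cracked⟧ ∩ ⟦disk⟧ = {Ned, Uma, Vic, Wes, Xiu} ∩ {Jo, Ned, Uma, Vic, Wes, Xiu} = {Ned, Uma, Vic, Wes, Xiu}
Observed ⟦cracked disk⟧ = {Jo, Ned, Vic}.
These differ, so the modifier is not intersective in this model.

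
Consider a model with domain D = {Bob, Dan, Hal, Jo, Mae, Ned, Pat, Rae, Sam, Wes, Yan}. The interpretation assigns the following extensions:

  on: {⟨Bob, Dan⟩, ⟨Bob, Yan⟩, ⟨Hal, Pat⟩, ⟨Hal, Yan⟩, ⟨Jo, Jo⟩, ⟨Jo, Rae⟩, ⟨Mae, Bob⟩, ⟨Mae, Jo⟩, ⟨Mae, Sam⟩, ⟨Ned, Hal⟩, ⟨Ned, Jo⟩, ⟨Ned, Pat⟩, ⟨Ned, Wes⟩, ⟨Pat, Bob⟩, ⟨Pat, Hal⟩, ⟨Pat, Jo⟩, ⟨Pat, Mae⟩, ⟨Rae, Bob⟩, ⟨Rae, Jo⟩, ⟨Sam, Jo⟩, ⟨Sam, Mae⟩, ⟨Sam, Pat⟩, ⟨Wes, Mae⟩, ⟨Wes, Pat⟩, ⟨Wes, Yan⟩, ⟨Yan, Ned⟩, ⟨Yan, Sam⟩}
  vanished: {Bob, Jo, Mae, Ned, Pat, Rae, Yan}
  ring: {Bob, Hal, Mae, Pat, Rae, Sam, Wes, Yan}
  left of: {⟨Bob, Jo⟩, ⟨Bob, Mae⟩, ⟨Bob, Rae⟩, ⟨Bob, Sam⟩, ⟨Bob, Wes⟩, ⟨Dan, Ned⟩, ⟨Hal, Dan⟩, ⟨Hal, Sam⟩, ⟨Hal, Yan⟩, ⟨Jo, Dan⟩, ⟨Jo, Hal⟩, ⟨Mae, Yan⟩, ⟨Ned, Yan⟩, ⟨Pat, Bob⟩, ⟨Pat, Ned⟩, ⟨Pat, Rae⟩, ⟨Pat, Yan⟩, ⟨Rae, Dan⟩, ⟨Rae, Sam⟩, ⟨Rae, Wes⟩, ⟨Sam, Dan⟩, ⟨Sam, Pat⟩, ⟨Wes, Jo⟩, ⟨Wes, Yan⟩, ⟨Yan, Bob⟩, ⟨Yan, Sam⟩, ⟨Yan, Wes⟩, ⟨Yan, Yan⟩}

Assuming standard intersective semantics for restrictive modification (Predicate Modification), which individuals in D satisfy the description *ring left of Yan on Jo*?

{Mae, Pat}

⟦left of Yan⟧ = {x : ⟨x, Yan⟩ ∈ ⟦left of⟧} = {Hal, Mae, Ned, Pat, Wes, Yan}
⟦on Jo⟧ = {x : ⟨x, Jo⟩ ∈ ⟦on⟧} = {Jo, Mae, Ned, Pat, Rae, Sam}
⟦ring⟧ = {Bob, Hal, Mae, Pat, Rae, Sam, Wes, Yan}
… ∩ ⟦left of Yan⟧ = {Bob, Hal, Mae, Pat, Rae, Sam, Wes, Yan} ∩ {Hal, Mae, Ned, Pat, Wes, Yan} = {Hal, Mae, Pat, Wes, Yan}
… ∩ ⟦on Jo⟧ = {Hal, Mae, Pat, Wes, Yan} ∩ {Jo, Mae, Ned, Pat, Rae, Sam} = {Mae, Pat}
So ⟦ring left of Yan on Jo⟧ = {Mae, Pat}.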